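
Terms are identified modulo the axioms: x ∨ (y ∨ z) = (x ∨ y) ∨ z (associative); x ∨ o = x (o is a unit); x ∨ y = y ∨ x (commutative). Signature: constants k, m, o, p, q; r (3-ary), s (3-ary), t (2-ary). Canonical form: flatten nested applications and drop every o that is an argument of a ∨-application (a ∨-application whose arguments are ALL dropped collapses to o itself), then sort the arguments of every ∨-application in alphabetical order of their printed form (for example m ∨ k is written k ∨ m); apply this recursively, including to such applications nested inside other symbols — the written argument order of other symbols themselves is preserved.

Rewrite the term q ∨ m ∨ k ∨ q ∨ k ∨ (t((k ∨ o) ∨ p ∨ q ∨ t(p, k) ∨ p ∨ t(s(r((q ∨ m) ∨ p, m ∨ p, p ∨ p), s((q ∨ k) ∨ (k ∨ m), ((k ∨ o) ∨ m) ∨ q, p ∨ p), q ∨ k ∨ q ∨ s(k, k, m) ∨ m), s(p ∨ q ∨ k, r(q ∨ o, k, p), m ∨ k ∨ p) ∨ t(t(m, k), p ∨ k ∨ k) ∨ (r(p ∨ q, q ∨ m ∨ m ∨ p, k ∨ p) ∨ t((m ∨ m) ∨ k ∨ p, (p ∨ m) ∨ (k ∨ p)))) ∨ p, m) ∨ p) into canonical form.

Un-nest:  q ∨ m ∨ k ∨ q ∨ k ∨ t((k ∨ o) ∨ p ∨ q ∨ t(p, k) ∨ p ∨ t(s(r((q ∨ m) ∨ p, m ∨ p, p ∨ p), s((q ∨ k) ∨ (k ∨ m), ((k ∨ o) ∨ m) ∨ q, p ∨ p), q ∨ k ∨ q ∨ s(k, k, m) ∨ m), s(p ∨ q ∨ k, r(q ∨ o, k, p), m ∨ k ∨ p) ∨ t(t(m, k), p ∨ k ∨ k) ∨ (r(p ∨ q, q ∨ m ∨ m ∨ p, k ∨ p) ∨ t((m ∨ m) ∨ k ∨ p, (p ∨ m) ∨ (k ∨ p)))) ∨ p, m) ∨ p
Inside:  t((k ∨ o) ∨ p ∨ q ∨ t(p, k) ∨ p ∨ t(s(r((q ∨ m) ∨ p, m ∨ p, p ∨ p), s((q ∨ k) ∨ (k ∨ m), ((k ∨ o) ∨ m) ∨ q, p ∨ p), q ∨ k ∨ q ∨ s(k, k, m) ∨ m), s(p ∨ q ∨ k, r(q ∨ o, k, p), m ∨ k ∨ p) ∨ t(t(m, k), p ∨ k ∨ k) ∨ (r(p ∨ q, q ∨ m ∨ m ∨ p, k ∨ p) ∨ t((m ∨ m) ∨ k ∨ p, (p ∨ m) ∨ (k ∨ p)))) ∨ p, m)  →  t(k ∨ p ∨ p ∨ p ∨ q ∨ t(p, k) ∨ t(s(r(m ∨ p ∨ q, m ∨ p, p ∨ p), s(k ∨ k ∨ m ∨ q, k ∨ m ∨ q, p ∨ p), k ∨ m ∨ q ∨ q ∨ s(k, k, m)), r(p ∨ q, m ∨ m ∨ p ∨ q, k ∨ p) ∨ s(k ∨ p ∨ q, r(q, k, p), k ∨ m ∨ p) ∨ t(k ∨ m ∨ m ∨ p, k ∨ m ∨ p ∨ p) ∨ t(t(m, k), k ∨ k ∨ p)), m)
Sort arguments:  k ∨ k ∨ m ∨ p ∨ q ∨ q ∨ t(k ∨ p ∨ p ∨ p ∨ q ∨ t(p, k) ∨ t(s(r(m ∨ p ∨ q, m ∨ p, p ∨ p), s(k ∨ k ∨ m ∨ q, k ∨ m ∨ q, p ∨ p), k ∨ m ∨ q ∨ q ∨ s(k, k, m)), r(p ∨ q, m ∨ m ∨ p ∨ q, k ∨ p) ∨ s(k ∨ p ∨ q, r(q, k, p), k ∨ m ∨ p) ∨ t(k ∨ m ∨ m ∨ p, k ∨ m ∨ p ∨ p) ∨ t(t(m, k), k ∨ k ∨ p)), m)

Answer: k ∨ k ∨ m ∨ p ∨ q ∨ q ∨ t(k ∨ p ∨ p ∨ p ∨ q ∨ t(p, k) ∨ t(s(r(m ∨ p ∨ q, m ∨ p, p ∨ p), s(k ∨ k ∨ m ∨ q, k ∨ m ∨ q, p ∨ p), k ∨ m ∨ q ∨ q ∨ s(k, k, m)), r(p ∨ q, m ∨ m ∨ p ∨ q, k ∨ p) ∨ s(k ∨ p ∨ q, r(q, k, p), k ∨ m ∨ p) ∨ t(k ∨ m ∨ m ∨ p, k ∨ m ∨ p ∨ p) ∨ t(t(m, k), k ∨ k ∨ p)), m)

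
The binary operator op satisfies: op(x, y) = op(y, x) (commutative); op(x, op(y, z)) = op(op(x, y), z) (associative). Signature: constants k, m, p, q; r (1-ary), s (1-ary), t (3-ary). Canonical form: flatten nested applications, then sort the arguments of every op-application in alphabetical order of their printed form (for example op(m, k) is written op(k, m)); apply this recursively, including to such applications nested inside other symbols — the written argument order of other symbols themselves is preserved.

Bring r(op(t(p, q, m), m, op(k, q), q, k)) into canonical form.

Work inside:  op(t(p, q, m), m, op(k, q), q, k)
Merge nested applications:  op(t(p, q, m), m, k, q, q, k)
Order the arguments:  op(k, k, m, q, q, t(p, q, m))
Put back:  r(op(k, k, m, q, q, t(p, q, m)))

Answer: r(op(k, k, m, q, q, t(p, q, m)))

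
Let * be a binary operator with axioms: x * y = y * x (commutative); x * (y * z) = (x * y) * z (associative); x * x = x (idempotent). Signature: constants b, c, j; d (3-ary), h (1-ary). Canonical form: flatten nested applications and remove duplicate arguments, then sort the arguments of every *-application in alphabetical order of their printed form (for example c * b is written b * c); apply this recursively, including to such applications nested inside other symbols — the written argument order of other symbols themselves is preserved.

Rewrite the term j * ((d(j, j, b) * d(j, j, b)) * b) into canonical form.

Answer: b * d(j, j, b) * j

Derivation:
Merge nested applications:  j * d(j, j, b) * d(j, j, b) * b
Drop duplicates:  drop duplicate d(j, j, b)
Sort arguments:  b * d(j, j, b) * j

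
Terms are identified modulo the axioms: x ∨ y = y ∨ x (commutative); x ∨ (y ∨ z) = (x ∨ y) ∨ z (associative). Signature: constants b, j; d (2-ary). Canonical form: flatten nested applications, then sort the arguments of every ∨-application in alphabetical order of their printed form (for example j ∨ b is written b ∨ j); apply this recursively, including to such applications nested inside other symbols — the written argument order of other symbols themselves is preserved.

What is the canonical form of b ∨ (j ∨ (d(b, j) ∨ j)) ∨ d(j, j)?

Flatten:  b ∨ j ∨ d(b, j) ∨ j ∨ d(j, j)
Sort arguments:  b ∨ d(b, j) ∨ d(j, j) ∨ j ∨ j

Answer: b ∨ d(b, j) ∨ d(j, j) ∨ j ∨ j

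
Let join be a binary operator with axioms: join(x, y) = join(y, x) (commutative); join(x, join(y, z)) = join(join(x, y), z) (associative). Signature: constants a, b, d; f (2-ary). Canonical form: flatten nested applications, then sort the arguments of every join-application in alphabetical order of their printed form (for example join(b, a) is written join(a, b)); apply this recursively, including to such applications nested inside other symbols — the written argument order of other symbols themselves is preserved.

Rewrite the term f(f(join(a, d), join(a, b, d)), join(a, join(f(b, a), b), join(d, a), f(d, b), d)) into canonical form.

Descend into:  join(a, join(f(b, a), b), join(d, a), f(d, b), d)
Flatten:  join(a, f(b, a), b, d, a, f(d, b), d)
Order the arguments:  join(a, a, b, d, d, f(b, a), f(d, b))
Put back:  f(f(join(a, d), join(a, b, d)), join(a, a, b, d, d, f(b, a), f(d, b)))

Answer: f(f(join(a, d), join(a, b, d)), join(a, a, b, d, d, f(b, a), f(d, b)))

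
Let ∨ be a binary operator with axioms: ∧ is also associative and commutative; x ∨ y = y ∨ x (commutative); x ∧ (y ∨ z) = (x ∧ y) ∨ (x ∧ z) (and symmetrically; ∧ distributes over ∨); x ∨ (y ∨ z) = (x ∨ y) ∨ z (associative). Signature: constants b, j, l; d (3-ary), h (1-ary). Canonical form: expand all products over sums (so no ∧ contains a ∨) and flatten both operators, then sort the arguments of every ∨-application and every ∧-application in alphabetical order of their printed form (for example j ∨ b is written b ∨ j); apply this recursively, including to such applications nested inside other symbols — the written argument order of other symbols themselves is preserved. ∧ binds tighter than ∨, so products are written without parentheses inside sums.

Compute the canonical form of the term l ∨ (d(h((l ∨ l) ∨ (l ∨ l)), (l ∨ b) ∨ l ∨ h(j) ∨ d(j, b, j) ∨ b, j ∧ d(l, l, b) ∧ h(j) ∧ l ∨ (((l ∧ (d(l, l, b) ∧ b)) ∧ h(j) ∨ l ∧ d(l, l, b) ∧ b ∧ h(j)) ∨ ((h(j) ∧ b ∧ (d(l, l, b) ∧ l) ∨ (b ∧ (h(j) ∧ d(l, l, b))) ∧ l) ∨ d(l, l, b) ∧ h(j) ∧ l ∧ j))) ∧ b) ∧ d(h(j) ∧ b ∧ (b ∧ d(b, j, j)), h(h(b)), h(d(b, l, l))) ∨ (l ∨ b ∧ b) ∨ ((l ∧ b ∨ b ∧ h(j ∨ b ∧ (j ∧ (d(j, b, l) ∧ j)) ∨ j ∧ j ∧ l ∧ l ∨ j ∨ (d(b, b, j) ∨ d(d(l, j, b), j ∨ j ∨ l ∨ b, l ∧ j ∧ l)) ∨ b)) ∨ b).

Answer: b ∨ b ∧ b ∨ b ∧ d(b ∧ b ∧ d(b, j, j) ∧ h(j), h(h(b)), h(d(b, l, l))) ∧ d(h(l ∨ l ∨ l ∨ l), b ∨ b ∨ d(j, b, j) ∨ h(j) ∨ l ∨ l, b ∧ d(l, l, b) ∧ h(j) ∧ l ∨ b ∧ d(l, l, b) ∧ h(j) ∧ l ∨ b ∧ d(l, l, b) ∧ h(j) ∧ l ∨ b ∧ d(l, l, b) ∧ h(j) ∧ l ∨ d(l, l, b) ∧ h(j) ∧ j ∧ l ∨ d(l, l, b) ∧ h(j) ∧ j ∧ l) ∨ b ∧ h(b ∨ b ∧ d(j, b, l) ∧ j ∧ j ∨ d(b, b, j) ∨ d(d(l, j, b), b ∨ j ∨ j ∨ l, j ∧ l ∧ l) ∨ j ∨ j ∨ j ∧ j ∧ l ∧ l) ∨ b ∧ l ∨ l ∨ l

Derivation:
Flatten:  l ∨ b ∧ d(b ∧ b ∧ d(b, j, j) ∧ h(j), h(h(b)), h(d(b, l, l))) ∧ d(h(l ∨ l ∨ l ∨ l), b ∨ b ∨ d(j, b, j) ∨ h(j) ∨ l ∨ l, b ∧ d(l, l, b) ∧ h(j) ∧ l ∨ b ∧ d(l, l, b) ∧ h(j) ∧ l ∨ b ∧ d(l, l, b) ∧ h(j) ∧ l ∨ b ∧ d(l, l, b) ∧ h(j) ∧ l ∨ d(l, l, b) ∧ h(j) ∧ j ∧ l ∨ d(l, l, b) ∧ h(j) ∧ j ∧ l) ∨ l ∨ b ∧ b ∨ b ∧ l ∨ b ∧ h(b ∨ b ∧ d(j, b, l) ∧ j ∧ j ∨ d(b, b, j) ∨ d(d(l, j, b), b ∨ j ∨ j ∨ l, j ∧ l ∧ l) ∨ j ∨ j ∨ j ∧ j ∧ l ∧ l) ∨ b
Sort arguments:  b ∨ b ∧ b ∨ b ∧ d(b ∧ b ∧ d(b, j, j) ∧ h(j), h(h(b)), h(d(b, l, l))) ∧ d(h(l ∨ l ∨ l ∨ l), b ∨ b ∨ d(j, b, j) ∨ h(j) ∨ l ∨ l, b ∧ d(l, l, b) ∧ h(j) ∧ l ∨ b ∧ d(l, l, b) ∧ h(j) ∧ l ∨ b ∧ d(l, l, b) ∧ h(j) ∧ l ∨ b ∧ d(l, l, b) ∧ h(j) ∧ l ∨ d(l, l, b) ∧ h(j) ∧ j ∧ l ∨ d(l, l, b) ∧ h(j) ∧ j ∧ l) ∨ b ∧ h(b ∨ b ∧ d(j, b, l) ∧ j ∧ j ∨ d(b, b, j) ∨ d(d(l, j, b), b ∨ j ∨ j ∨ l, j ∧ l ∧ l) ∨ j ∨ j ∨ j ∧ j ∧ l ∧ l) ∨ b ∧ l ∨ l ∨ l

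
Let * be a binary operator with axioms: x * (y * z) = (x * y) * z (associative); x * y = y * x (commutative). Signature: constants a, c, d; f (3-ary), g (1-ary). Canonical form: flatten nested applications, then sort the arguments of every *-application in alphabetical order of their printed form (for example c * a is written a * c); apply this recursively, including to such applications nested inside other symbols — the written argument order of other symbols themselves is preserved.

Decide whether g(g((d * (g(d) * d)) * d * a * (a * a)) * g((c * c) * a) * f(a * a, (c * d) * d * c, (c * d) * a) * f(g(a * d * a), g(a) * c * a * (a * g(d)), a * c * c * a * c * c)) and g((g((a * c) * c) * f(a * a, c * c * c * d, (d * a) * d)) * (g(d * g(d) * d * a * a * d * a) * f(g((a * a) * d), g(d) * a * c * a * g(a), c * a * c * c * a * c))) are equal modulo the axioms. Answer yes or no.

Answer: no — g(f(a * a, c * c * d * d, a * c * d) * f(g(a * a * d), a * a * c * g(a) * g(d), a * a * c * c * c * c) * g(a * a * a * d * d * d * g(d)) * g(a * c * c)) vs g(f(a * a, c * c * c * d, a * d * d) * f(g(a * a * d), a * a * c * g(a) * g(d), a * a * c * c * c * c) * g(a * a * a * d * d * d * g(d)) * g(a * c * c))

Derivation:
Left:  g(g((d * (g(d) * d)) * d * a * (a * a)) * g((c * c) * a) * f(a * a, (c * d) * d * c, (c * d) * a) * f(g(a * d * a), g(a) * c * a * (a * g(d)), a * c * c * a * c * c))
  Focus inside:  g((d * (g(d) * d)) * d * a * (a * a)) * g((c * c) * a) * f(a * a, (c * d) * d * c, (c * d) * a) * f(g(a * d * a), g(a) * c * a * (a * g(d)), a * c * c * a * c * c)
  Simplify inside:  g((d * (g(d) * d)) * d * a * (a * a))  →  g(a * a * a * d * d * d * g(d))
  Simplify inside:  g((c * c) * a)  →  g(a * c * c)
  Canonicalize subterm:  f(a * a, (c * d) * d * c, (c * d) * a)  →  f(a * a, c * c * d * d, a * c * d)
  Sort:  f(a * a, c * c * d * d, a * c * d) * f(g(a * a * d), a * a * c * g(a) * g(d), a * a * c * c * c * c) * g(a * a * a * d * d * d * g(d)) * g(a * c * c)
  Put back:  g(f(a * a, c * c * d * d, a * c * d) * f(g(a * a * d), a * a * c * g(a) * g(d), a * a * c * c * c * c) * g(a * a * a * d * d * d * g(d)) * g(a * c * c))
Right:  g((g((a * c) * c) * f(a * a, c * c * c * d, (d * a) * d)) * (g(d * g(d) * d * a * a * d * a) * f(g((a * a) * d), g(d) * a * c * a * g(a), c * a * c * c * a * c)))
  Work inside:  (g((a * c) * c) * f(a * a, c * c * c * d, (d * a) * d)) * (g(d * g(d) * d * a * a * d * a) * f(g((a * a) * d), g(d) * a * c * a * g(a), c * a * c * c * a * c))
  Flatten:  g((a * c) * c) * f(a * a, c * c * c * d, (d * a) * d) * g(d * g(d) * d * a * a * d * a) * f(g((a * a) * d), g(d) * a * c * a * g(a), c * a * c * c * a * c)
  Simplify inside:  g((a * c) * c)  →  g(a * c * c)
  Canonicalize subterm:  f(a * a, c * c * c * d, (d * a) * d)  →  f(a * a, c * c * c * d, a * d * d)
  Inside:  g(d * g(d) * d * a * a * d * a)  →  g(a * a * a * d * d * d * g(d))
  Sort:  f(a * a, c * c * c * d, a * d * d) * f(g(a * a * d), a * a * c * g(a) * g(d), a * a * c * c * c * c) * g(a * a * a * d * d * d * g(d)) * g(a * c * c)
  Put back:  g(f(a * a, c * c * c * d, a * d * d) * f(g(a * a * d), a * a * c * g(a) * g(d), a * a * c * c * c * c) * g(a * a * a * d * d * d * g(d)) * g(a * c * c))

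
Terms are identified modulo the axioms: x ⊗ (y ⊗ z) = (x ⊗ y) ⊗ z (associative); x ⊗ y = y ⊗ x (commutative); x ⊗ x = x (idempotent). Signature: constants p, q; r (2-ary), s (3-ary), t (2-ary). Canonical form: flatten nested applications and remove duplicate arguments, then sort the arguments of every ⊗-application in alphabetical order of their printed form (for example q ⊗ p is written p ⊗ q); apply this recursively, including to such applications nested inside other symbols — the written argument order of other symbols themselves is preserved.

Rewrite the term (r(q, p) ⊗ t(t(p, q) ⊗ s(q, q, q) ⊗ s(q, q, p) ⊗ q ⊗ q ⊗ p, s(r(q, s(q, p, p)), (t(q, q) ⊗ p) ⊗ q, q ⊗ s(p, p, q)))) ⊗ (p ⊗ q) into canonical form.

Un-nest:  r(q, p) ⊗ t(t(p, q) ⊗ s(q, q, q) ⊗ s(q, q, p) ⊗ q ⊗ q ⊗ p, s(r(q, s(q, p, p)), (t(q, q) ⊗ p) ⊗ q, q ⊗ s(p, p, q))) ⊗ p ⊗ q
Simplify inside:  t(t(p, q) ⊗ s(q, q, q) ⊗ s(q, q, p) ⊗ q ⊗ q ⊗ p, s(r(q, s(q, p, p)), (t(q, q) ⊗ p) ⊗ q, q ⊗ s(p, p, q)))  →  t(p ⊗ q ⊗ s(q, q, p) ⊗ s(q, q, q) ⊗ t(p, q), s(r(q, s(q, p, p)), p ⊗ q ⊗ t(q, q), q ⊗ s(p, p, q)))
Sort arguments:  p ⊗ q ⊗ r(q, p) ⊗ t(p ⊗ q ⊗ s(q, q, p) ⊗ s(q, q, q) ⊗ t(p, q), s(r(q, s(q, p, p)), p ⊗ q ⊗ t(q, q), q ⊗ s(p, p, q)))

Answer: p ⊗ q ⊗ r(q, p) ⊗ t(p ⊗ q ⊗ s(q, q, p) ⊗ s(q, q, q) ⊗ t(p, q), s(r(q, s(q, p, p)), p ⊗ q ⊗ t(q, q), q ⊗ s(p, p, q)))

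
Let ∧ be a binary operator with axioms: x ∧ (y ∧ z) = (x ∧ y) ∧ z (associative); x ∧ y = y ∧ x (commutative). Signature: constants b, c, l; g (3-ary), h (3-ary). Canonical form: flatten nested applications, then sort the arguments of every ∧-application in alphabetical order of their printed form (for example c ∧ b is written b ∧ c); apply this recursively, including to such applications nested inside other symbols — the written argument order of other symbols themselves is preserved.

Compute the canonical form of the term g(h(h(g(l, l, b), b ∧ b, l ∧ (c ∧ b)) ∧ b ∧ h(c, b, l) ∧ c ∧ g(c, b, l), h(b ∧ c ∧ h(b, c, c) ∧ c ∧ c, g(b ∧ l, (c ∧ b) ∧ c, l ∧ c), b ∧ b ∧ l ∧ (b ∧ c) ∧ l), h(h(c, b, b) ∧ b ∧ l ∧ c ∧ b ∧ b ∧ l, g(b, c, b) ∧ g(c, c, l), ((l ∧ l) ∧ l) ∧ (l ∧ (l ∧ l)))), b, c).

Descend into:  h(g(l, l, b), b ∧ b, l ∧ (c ∧ b)) ∧ b ∧ h(c, b, l) ∧ c ∧ g(c, b, l)
Canonicalize subterm:  h(g(l, l, b), b ∧ b, l ∧ (c ∧ b))  →  h(g(l, l, b), b ∧ b, b ∧ c ∧ l)
Sort:  b ∧ c ∧ g(c, b, l) ∧ h(c, b, l) ∧ h(g(l, l, b), b ∧ b, b ∧ c ∧ l)
Put back:  g(h(b ∧ c ∧ g(c, b, l) ∧ h(c, b, l) ∧ h(g(l, l, b), b ∧ b, b ∧ c ∧ l), h(b ∧ c ∧ c ∧ c ∧ h(b, c, c), g(b ∧ l, b ∧ c ∧ c, c ∧ l), b ∧ b ∧ b ∧ c ∧ l ∧ l), h(b ∧ b ∧ b ∧ c ∧ h(c, b, b) ∧ l ∧ l, g(b, c, b) ∧ g(c, c, l), l ∧ l ∧ l ∧ l ∧ l ∧ l)), b, c)

Answer: g(h(b ∧ c ∧ g(c, b, l) ∧ h(c, b, l) ∧ h(g(l, l, b), b ∧ b, b ∧ c ∧ l), h(b ∧ c ∧ c ∧ c ∧ h(b, c, c), g(b ∧ l, b ∧ c ∧ c, c ∧ l), b ∧ b ∧ b ∧ c ∧ l ∧ l), h(b ∧ b ∧ b ∧ c ∧ h(c, b, b) ∧ l ∧ l, g(b, c, b) ∧ g(c, c, l), l ∧ l ∧ l ∧ l ∧ l ∧ l)), b, c)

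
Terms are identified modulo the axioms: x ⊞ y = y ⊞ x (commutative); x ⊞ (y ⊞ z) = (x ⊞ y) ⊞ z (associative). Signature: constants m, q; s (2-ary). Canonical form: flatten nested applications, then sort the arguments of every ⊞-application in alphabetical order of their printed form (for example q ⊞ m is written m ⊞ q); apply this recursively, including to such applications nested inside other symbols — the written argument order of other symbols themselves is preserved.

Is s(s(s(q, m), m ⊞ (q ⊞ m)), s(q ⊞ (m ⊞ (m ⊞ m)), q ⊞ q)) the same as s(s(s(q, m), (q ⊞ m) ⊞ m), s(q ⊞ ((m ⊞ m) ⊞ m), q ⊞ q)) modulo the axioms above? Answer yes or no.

Answer: yes — both canonical forms are s(s(s(q, m), m ⊞ m ⊞ q), s(m ⊞ m ⊞ m ⊞ q, q ⊞ q))

Derivation:
Left:  s(s(s(q, m), m ⊞ (q ⊞ m)), s(q ⊞ (m ⊞ (m ⊞ m)), q ⊞ q))
  Work inside:  q ⊞ (m ⊞ (m ⊞ m))
  Flatten:  q ⊞ m ⊞ m ⊞ m
  Order the arguments:  m ⊞ m ⊞ m ⊞ q
  Reassemble:  s(s(s(q, m), m ⊞ m ⊞ q), s(m ⊞ m ⊞ m ⊞ q, q ⊞ q))
Right:  s(s(s(q, m), (q ⊞ m) ⊞ m), s(q ⊞ ((m ⊞ m) ⊞ m), q ⊞ q))
  Focus inside:  q ⊞ ((m ⊞ m) ⊞ m)
  Flatten:  q ⊞ m ⊞ m ⊞ m
  Order the arguments:  m ⊞ m ⊞ m ⊞ q
  Reassemble:  s(s(s(q, m), m ⊞ m ⊞ q), s(m ⊞ m ⊞ m ⊞ q, q ⊞ q))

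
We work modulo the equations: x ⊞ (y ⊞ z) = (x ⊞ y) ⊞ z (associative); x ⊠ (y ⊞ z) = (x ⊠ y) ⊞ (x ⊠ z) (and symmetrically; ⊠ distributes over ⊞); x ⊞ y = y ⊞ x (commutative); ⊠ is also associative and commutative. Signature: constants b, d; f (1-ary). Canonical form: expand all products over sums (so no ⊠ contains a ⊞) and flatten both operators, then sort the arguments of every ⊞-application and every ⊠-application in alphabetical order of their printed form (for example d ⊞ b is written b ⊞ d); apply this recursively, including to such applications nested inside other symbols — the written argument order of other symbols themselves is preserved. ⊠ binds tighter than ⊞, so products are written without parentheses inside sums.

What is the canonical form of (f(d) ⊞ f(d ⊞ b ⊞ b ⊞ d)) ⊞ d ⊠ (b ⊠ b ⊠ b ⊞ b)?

Expand products over sums:  f(d) ⊞ f(b ⊞ b ⊞ d ⊞ d) ⊞ b ⊠ b ⊠ b ⊠ d ⊞ b ⊠ d
Sort arguments:  b ⊠ b ⊠ b ⊠ d ⊞ b ⊠ d ⊞ f(b ⊞ b ⊞ d ⊞ d) ⊞ f(d)

Answer: b ⊠ b ⊠ b ⊠ d ⊞ b ⊠ d ⊞ f(b ⊞ b ⊞ d ⊞ d) ⊞ f(d)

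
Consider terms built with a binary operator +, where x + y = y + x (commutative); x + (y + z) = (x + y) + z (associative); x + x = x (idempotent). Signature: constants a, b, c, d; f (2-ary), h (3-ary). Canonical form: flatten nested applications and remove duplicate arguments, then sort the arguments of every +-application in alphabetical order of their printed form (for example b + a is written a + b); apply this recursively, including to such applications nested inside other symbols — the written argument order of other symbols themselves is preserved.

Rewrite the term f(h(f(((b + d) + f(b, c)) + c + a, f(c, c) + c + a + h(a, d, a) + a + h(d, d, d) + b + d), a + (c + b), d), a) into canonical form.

Descend into:  f(c, c) + c + a + h(a, d, a) + a + h(d, d, d) + b + d
Idempotence:  drop duplicate a
Order the arguments:  a + b + c + d + f(c, c) + h(a, d, a) + h(d, d, d)
Reassemble:  f(h(f(a + b + c + d + f(b, c), a + b + c + d + f(c, c) + h(a, d, a) + h(d, d, d)), a + b + c, d), a)

Answer: f(h(f(a + b + c + d + f(b, c), a + b + c + d + f(c, c) + h(a, d, a) + h(d, d, d)), a + b + c, d), a)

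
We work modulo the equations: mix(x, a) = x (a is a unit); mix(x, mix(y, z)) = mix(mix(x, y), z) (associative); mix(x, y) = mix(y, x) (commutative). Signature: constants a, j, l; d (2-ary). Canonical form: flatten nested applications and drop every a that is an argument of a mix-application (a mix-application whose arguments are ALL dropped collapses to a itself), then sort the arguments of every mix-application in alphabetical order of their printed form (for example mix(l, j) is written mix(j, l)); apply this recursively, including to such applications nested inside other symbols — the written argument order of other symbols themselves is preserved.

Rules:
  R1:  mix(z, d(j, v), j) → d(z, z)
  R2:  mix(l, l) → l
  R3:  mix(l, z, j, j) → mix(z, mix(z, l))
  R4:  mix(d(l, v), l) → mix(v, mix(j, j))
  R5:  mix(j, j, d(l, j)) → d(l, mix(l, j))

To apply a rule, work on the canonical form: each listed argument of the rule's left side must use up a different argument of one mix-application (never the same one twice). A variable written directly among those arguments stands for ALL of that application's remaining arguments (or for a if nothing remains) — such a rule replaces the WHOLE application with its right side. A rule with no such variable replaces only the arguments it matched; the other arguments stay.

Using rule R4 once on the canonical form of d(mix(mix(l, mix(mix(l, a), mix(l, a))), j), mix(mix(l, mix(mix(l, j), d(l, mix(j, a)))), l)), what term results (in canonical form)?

Answer: d(mix(j, l, l, l), mix(j, j, j, j, l, l))

Derivation:
Canonical form:  d(mix(j, l, l, l), mix(d(l, j), j, l, l, l))
R4 matches:  uses d(l, j), l;  v := j
Result:  d(mix(j, l, l, l), mix(j, j, j, j, l, l))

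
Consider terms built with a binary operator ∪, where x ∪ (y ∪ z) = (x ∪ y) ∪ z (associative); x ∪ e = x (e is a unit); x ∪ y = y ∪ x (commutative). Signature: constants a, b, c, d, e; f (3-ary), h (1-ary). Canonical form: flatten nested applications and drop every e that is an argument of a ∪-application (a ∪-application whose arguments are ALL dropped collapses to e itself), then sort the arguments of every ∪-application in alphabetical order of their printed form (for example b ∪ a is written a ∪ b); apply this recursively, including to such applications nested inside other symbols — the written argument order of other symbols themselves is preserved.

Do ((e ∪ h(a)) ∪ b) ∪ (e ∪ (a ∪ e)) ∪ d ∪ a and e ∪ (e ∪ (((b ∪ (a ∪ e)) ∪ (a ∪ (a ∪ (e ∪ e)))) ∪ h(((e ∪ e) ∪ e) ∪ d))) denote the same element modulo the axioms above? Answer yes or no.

Left:  ((e ∪ h(a)) ∪ b) ∪ (e ∪ (a ∪ e)) ∪ d ∪ a
  Flatten:  e ∪ h(a) ∪ b ∪ e ∪ a ∪ e ∪ d ∪ a
  Units out:  drop e (×3)
  Order the arguments:  a ∪ a ∪ b ∪ d ∪ h(a)
Right:  e ∪ (e ∪ (((b ∪ (a ∪ e)) ∪ (a ∪ (a ∪ (e ∪ e)))) ∪ h(((e ∪ e) ∪ e) ∪ d)))
  Un-nest:  e ∪ e ∪ b ∪ a ∪ e ∪ a ∪ a ∪ e ∪ e ∪ h(((e ∪ e) ∪ e) ∪ d)
  Inside:  h(((e ∪ e) ∪ e) ∪ d)  →  h(d)
  Drop the unit:  drop e (×5)
  Order the arguments:  a ∪ a ∪ a ∪ b ∪ h(d)

Answer: no — a ∪ a ∪ b ∪ d ∪ h(a) vs a ∪ a ∪ a ∪ b ∪ h(d)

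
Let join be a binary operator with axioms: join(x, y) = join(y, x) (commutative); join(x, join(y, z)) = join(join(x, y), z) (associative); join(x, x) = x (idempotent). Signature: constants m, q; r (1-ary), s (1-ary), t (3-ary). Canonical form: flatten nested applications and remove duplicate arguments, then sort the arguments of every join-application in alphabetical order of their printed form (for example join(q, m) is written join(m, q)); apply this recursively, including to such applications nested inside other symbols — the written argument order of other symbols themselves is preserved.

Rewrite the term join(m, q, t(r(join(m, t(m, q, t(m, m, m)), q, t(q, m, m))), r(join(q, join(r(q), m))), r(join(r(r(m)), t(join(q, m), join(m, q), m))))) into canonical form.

Simplify inside:  t(r(join(m, t(m, q, t(m, m, m)), q, t(q, m, m))), r(join(q, join(r(q), m))), r(join(r(r(m)), t(join(q, m), join(m, q), m))))  →  t(r(join(m, q, t(m, q, t(m, m, m)), t(q, m, m))), r(join(m, q, r(q))), r(join(r(r(m)), t(join(m, q), join(m, q), m))))
Order the arguments:  join(m, q, t(r(join(m, q, t(m, q, t(m, m, m)), t(q, m, m))), r(join(m, q, r(q))), r(join(r(r(m)), t(join(m, q), join(m, q), m)))))

Answer: join(m, q, t(r(join(m, q, t(m, q, t(m, m, m)), t(q, m, m))), r(join(m, q, r(q))), r(join(r(r(m)), t(join(m, q), join(m, q), m)))))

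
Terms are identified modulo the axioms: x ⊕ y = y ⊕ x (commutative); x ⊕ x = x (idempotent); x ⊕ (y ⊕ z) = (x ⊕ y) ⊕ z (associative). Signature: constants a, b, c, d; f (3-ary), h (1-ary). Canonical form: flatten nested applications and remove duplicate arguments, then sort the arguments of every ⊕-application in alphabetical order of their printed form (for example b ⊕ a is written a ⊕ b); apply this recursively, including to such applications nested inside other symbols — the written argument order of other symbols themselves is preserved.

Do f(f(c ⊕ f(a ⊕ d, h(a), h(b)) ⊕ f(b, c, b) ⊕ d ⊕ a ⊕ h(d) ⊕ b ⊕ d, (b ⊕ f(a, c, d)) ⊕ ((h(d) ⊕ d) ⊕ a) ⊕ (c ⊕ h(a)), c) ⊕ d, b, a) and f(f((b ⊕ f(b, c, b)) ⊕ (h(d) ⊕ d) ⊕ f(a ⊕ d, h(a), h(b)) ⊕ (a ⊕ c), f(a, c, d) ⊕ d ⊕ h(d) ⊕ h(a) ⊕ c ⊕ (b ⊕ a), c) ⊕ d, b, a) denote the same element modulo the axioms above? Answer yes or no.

Left:  f(f(c ⊕ f(a ⊕ d, h(a), h(b)) ⊕ f(b, c, b) ⊕ d ⊕ a ⊕ h(d) ⊕ b ⊕ d, (b ⊕ f(a, c, d)) ⊕ ((h(d) ⊕ d) ⊕ a) ⊕ (c ⊕ h(a)), c) ⊕ d, b, a)
  Focus inside:  f(c ⊕ f(a ⊕ d, h(a), h(b)) ⊕ f(b, c, b) ⊕ d ⊕ a ⊕ h(d) ⊕ b ⊕ d, (b ⊕ f(a, c, d)) ⊕ ((h(d) ⊕ d) ⊕ a) ⊕ (c ⊕ h(a)), c) ⊕ d
  Inside:  f(c ⊕ f(a ⊕ d, h(a), h(b)) ⊕ f(b, c, b) ⊕ d ⊕ a ⊕ h(d) ⊕ b ⊕ d, (b ⊕ f(a, c, d)) ⊕ ((h(d) ⊕ d) ⊕ a) ⊕ (c ⊕ h(a)), c)  →  f(a ⊕ b ⊕ c ⊕ d ⊕ f(a ⊕ d, h(a), h(b)) ⊕ f(b, c, b) ⊕ h(d), a ⊕ b ⊕ c ⊕ d ⊕ f(a, c, d) ⊕ h(a) ⊕ h(d), c)
  Sort:  d ⊕ f(a ⊕ b ⊕ c ⊕ d ⊕ f(a ⊕ d, h(a), h(b)) ⊕ f(b, c, b) ⊕ h(d), a ⊕ b ⊕ c ⊕ d ⊕ f(a, c, d) ⊕ h(a) ⊕ h(d), c)
  Put back:  f(d ⊕ f(a ⊕ b ⊕ c ⊕ d ⊕ f(a ⊕ d, h(a), h(b)) ⊕ f(b, c, b) ⊕ h(d), a ⊕ b ⊕ c ⊕ d ⊕ f(a, c, d) ⊕ h(a) ⊕ h(d), c), b, a)
Right:  f(f((b ⊕ f(b, c, b)) ⊕ (h(d) ⊕ d) ⊕ f(a ⊕ d, h(a), h(b)) ⊕ (a ⊕ c), f(a, c, d) ⊕ d ⊕ h(d) ⊕ h(a) ⊕ c ⊕ (b ⊕ a), c) ⊕ d, b, a)
  Work inside:  f((b ⊕ f(b, c, b)) ⊕ (h(d) ⊕ d) ⊕ f(a ⊕ d, h(a), h(b)) ⊕ (a ⊕ c), f(a, c, d) ⊕ d ⊕ h(d) ⊕ h(a) ⊕ c ⊕ (b ⊕ a), c) ⊕ d
  Inside:  f((b ⊕ f(b, c, b)) ⊕ (h(d) ⊕ d) ⊕ f(a ⊕ d, h(a), h(b)) ⊕ (a ⊕ c), f(a, c, d) ⊕ d ⊕ h(d) ⊕ h(a) ⊕ c ⊕ (b ⊕ a), c)  →  f(a ⊕ b ⊕ c ⊕ d ⊕ f(a ⊕ d, h(a), h(b)) ⊕ f(b, c, b) ⊕ h(d), a ⊕ b ⊕ c ⊕ d ⊕ f(a, c, d) ⊕ h(a) ⊕ h(d), c)
  Sort arguments:  d ⊕ f(a ⊕ b ⊕ c ⊕ d ⊕ f(a ⊕ d, h(a), h(b)) ⊕ f(b, c, b) ⊕ h(d), a ⊕ b ⊕ c ⊕ d ⊕ f(a, c, d) ⊕ h(a) ⊕ h(d), c)
  Reassemble:  f(d ⊕ f(a ⊕ b ⊕ c ⊕ d ⊕ f(a ⊕ d, h(a), h(b)) ⊕ f(b, c, b) ⊕ h(d), a ⊕ b ⊕ c ⊕ d ⊕ f(a, c, d) ⊕ h(a) ⊕ h(d), c), b, a)

Answer: yes — both canonical forms are f(d ⊕ f(a ⊕ b ⊕ c ⊕ d ⊕ f(a ⊕ d, h(a), h(b)) ⊕ f(b, c, b) ⊕ h(d), a ⊕ b ⊕ c ⊕ d ⊕ f(a, c, d) ⊕ h(a) ⊕ h(d), c), b, a)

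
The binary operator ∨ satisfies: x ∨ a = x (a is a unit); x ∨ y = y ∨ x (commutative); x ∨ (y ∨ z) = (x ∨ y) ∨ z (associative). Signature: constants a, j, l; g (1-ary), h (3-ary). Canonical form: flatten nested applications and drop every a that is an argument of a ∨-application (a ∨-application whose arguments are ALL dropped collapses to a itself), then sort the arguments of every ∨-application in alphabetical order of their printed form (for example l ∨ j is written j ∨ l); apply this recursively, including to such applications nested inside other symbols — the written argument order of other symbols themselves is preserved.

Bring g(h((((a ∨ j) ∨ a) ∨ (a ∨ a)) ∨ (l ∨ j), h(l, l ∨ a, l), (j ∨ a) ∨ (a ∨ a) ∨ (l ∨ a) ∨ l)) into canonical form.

Answer: g(h(j ∨ j ∨ l, h(l, l, l), j ∨ l ∨ l))

Derivation:
Descend into:  (((a ∨ j) ∨ a) ∨ (a ∨ a)) ∨ (l ∨ j)
Un-nest:  a ∨ j ∨ a ∨ a ∨ a ∨ l ∨ j
Drop the unit:  drop a (×4)
Order the arguments:  j ∨ j ∨ l
Put back:  g(h(j ∨ j ∨ l, h(l, l, l), j ∨ l ∨ l))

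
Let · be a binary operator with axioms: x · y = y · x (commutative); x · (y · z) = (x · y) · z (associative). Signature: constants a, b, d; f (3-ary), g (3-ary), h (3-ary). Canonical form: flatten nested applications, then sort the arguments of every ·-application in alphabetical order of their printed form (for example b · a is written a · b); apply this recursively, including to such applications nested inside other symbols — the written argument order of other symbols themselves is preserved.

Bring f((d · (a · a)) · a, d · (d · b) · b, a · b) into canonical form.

Work inside:  (d · (a · a)) · a
Flatten:  d · a · a · a
Sort:  a · a · a · d
Put back:  f(a · a · a · d, b · b · d · d, a · b)

Answer: f(a · a · a · d, b · b · d · d, a · b)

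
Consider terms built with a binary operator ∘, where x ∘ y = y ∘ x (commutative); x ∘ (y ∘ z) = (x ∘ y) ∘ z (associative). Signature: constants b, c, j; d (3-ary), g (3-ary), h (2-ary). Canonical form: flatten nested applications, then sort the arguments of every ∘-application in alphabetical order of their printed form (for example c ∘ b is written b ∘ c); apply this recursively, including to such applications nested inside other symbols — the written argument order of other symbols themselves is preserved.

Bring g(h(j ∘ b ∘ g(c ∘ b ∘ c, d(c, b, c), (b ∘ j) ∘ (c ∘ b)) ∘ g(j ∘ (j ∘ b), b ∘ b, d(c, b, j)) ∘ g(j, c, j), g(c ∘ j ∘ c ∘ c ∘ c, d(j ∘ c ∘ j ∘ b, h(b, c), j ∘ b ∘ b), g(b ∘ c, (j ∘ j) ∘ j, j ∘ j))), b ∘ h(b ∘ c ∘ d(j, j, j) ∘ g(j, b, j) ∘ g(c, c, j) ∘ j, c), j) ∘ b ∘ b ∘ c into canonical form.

Canonicalize subterm:  g(h(j ∘ b ∘ g(c ∘ b ∘ c, d(c, b, c), (b ∘ j) ∘ (c ∘ b)) ∘ g(j ∘ (j ∘ b), b ∘ b, d(c, b, j)) ∘ g(j, c, j), g(c ∘ j ∘ c ∘ c ∘ c, d(j ∘ c ∘ j ∘ b, h(b, c), j ∘ b ∘ b), g(b ∘ c, (j ∘ j) ∘ j, j ∘ j))), b ∘ h(b ∘ c ∘ d(j, j, j) ∘ g(j, b, j) ∘ g(c, c, j) ∘ j, c), j)  →  g(h(b ∘ g(b ∘ c ∘ c, d(c, b, c), b ∘ b ∘ c ∘ j) ∘ g(b ∘ j ∘ j, b ∘ b, d(c, b, j)) ∘ g(j, c, j) ∘ j, g(c ∘ c ∘ c ∘ c ∘ j, d(b ∘ c ∘ j ∘ j, h(b, c), b ∘ b ∘ j), g(b ∘ c, j ∘ j ∘ j, j ∘ j))), b ∘ h(b ∘ c ∘ d(j, j, j) ∘ g(c, c, j) ∘ g(j, b, j) ∘ j, c), j)
Sort:  b ∘ b ∘ c ∘ g(h(b ∘ g(b ∘ c ∘ c, d(c, b, c), b ∘ b ∘ c ∘ j) ∘ g(b ∘ j ∘ j, b ∘ b, d(c, b, j)) ∘ g(j, c, j) ∘ j, g(c ∘ c ∘ c ∘ c ∘ j, d(b ∘ c ∘ j ∘ j, h(b, c), b ∘ b ∘ j), g(b ∘ c, j ∘ j ∘ j, j ∘ j))), b ∘ h(b ∘ c ∘ d(j, j, j) ∘ g(c, c, j) ∘ g(j, b, j) ∘ j, c), j)

Answer: b ∘ b ∘ c ∘ g(h(b ∘ g(b ∘ c ∘ c, d(c, b, c), b ∘ b ∘ c ∘ j) ∘ g(b ∘ j ∘ j, b ∘ b, d(c, b, j)) ∘ g(j, c, j) ∘ j, g(c ∘ c ∘ c ∘ c ∘ j, d(b ∘ c ∘ j ∘ j, h(b, c), b ∘ b ∘ j), g(b ∘ c, j ∘ j ∘ j, j ∘ j))), b ∘ h(b ∘ c ∘ d(j, j, j) ∘ g(c, c, j) ∘ g(j, b, j) ∘ j, c), j)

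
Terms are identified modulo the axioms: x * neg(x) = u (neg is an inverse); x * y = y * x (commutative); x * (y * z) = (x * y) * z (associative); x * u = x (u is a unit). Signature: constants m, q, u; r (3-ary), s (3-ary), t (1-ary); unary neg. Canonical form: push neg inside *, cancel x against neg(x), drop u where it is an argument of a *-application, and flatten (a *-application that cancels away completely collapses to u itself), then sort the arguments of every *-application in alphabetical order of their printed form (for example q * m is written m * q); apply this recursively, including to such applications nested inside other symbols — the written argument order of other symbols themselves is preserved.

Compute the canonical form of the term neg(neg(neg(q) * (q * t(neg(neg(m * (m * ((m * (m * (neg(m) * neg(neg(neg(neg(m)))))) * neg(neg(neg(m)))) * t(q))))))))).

Push neg inside:  distribute neg over * and collapse double neg
Inverses cancel:  q cancels
Collect:  t(m * m * m * t(q))

Answer: t(m * m * m * t(q))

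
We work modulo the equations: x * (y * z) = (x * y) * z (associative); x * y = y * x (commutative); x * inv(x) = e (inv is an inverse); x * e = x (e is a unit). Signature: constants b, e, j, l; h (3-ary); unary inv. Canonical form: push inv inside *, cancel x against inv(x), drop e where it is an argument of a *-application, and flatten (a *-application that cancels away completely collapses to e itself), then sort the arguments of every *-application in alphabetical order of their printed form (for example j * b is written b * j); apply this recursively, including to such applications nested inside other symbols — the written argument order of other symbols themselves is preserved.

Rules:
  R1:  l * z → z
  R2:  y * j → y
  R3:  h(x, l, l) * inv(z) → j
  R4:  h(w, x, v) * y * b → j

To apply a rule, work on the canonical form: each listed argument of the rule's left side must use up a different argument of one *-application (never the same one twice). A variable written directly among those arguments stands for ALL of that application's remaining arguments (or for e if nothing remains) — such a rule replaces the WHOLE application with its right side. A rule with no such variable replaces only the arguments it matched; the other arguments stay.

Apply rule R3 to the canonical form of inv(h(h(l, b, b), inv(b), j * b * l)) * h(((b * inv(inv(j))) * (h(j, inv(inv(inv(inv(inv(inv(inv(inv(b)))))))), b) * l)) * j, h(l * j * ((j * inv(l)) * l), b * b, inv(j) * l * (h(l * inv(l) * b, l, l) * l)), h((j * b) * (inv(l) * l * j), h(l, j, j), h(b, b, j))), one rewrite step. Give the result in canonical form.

Canonical form:  h(b * h(j, b, b) * j * j * l, h(j * j * l, b * b, h(b, l, l) * inv(j) * l * l), h(b * j * j, h(l, j, j), h(b, b, j))) * inv(h(h(l, b, b), inv(b), b * j * l))
Apply R3:  consuming h(b, l, l), inv(j);  x := b, z := j
New term:  h(b * h(j, b, b) * j * j * l, h(j * j * l, b * b, j * l * l), h(b * j * j, h(l, j, j), h(b, b, j))) * inv(h(h(l, b, b), inv(b), b * j * l))

Answer: h(b * h(j, b, b) * j * j * l, h(j * j * l, b * b, j * l * l), h(b * j * j, h(l, j, j), h(b, b, j))) * inv(h(h(l, b, b), inv(b), b * j * l))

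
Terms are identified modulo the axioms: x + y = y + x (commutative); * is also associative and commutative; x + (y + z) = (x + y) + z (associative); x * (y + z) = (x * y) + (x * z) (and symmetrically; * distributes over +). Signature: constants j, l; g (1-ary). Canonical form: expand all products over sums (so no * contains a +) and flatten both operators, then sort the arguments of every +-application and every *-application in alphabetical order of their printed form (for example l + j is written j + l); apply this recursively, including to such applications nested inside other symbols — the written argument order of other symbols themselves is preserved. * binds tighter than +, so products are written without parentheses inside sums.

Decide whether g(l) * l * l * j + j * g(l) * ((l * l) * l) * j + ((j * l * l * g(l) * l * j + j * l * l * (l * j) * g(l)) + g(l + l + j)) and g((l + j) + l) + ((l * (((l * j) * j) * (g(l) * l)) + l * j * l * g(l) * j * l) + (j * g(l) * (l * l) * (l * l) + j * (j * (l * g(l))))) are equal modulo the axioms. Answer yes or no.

Left:  g(l) * l * l * j + j * g(l) * ((l * l) * l) * j + ((j * l * l * g(l) * l * j + j * l * l * (l * j) * g(l)) + g(l + l + j))
  Un-nest:  g(l) * j * l * l + g(l) * j * j * l * l * l + g(l) * j * j * l * l * l + g(l) * j * j * l * l * l + g(j + l + l)
  Sort arguments:  g(j + l + l) + g(l) * j * j * l * l * l + g(l) * j * j * l * l * l + g(l) * j * j * l * l * l + g(l) * j * l * l
Right:  g((l + j) + l) + ((l * (((l * j) * j) * (g(l) * l)) + l * j * l * g(l) * j * l) + (j * g(l) * (l * l) * (l * l) + j * (j * (l * g(l)))))
  Un-nest:  g(j + l + l) + g(l) * j * j * l * l * l + g(l) * j * j * l * l * l + g(l) * j * l * l * l * l + g(l) * j * j * l
  Sort arguments:  g(j + l + l) + g(l) * j * j * l + g(l) * j * j * l * l * l + g(l) * j * j * l * l * l + g(l) * j * l * l * l * l

Answer: no — g(j + l + l) + g(l) * j * j * l * l * l + g(l) * j * j * l * l * l + g(l) * j * j * l * l * l + g(l) * j * l * l vs g(j + l + l) + g(l) * j * j * l + g(l) * j * j * l * l * l + g(l) * j * j * l * l * l + g(l) * j * l * l * l * l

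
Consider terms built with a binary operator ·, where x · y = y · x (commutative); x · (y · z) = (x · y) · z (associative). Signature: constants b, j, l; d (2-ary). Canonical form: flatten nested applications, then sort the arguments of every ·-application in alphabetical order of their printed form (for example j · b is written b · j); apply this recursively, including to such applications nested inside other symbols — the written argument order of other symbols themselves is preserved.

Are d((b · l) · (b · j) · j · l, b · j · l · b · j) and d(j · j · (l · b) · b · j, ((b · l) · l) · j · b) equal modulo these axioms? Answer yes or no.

Answer: no — d(b · b · j · j · l · l, b · b · j · j · l) vs d(b · b · j · j · j · l, b · b · j · l · l)

Derivation:
Left:  d((b · l) · (b · j) · j · l, b · j · l · b · j)
  Descend into:  (b · l) · (b · j) · j · l
  Flatten:  b · l · b · j · j · l
  Sort arguments:  b · b · j · j · l · l
  Put back:  d(b · b · j · j · l · l, b · b · j · j · l)
Right:  d(j · j · (l · b) · b · j, ((b · l) · l) · j · b)
  Work inside:  ((b · l) · l) · j · b
  Flatten:  b · l · l · j · b
  Order the arguments:  b · b · j · l · l
  Rebuild:  d(b · b · j · j · j · l, b · b · j · l · l)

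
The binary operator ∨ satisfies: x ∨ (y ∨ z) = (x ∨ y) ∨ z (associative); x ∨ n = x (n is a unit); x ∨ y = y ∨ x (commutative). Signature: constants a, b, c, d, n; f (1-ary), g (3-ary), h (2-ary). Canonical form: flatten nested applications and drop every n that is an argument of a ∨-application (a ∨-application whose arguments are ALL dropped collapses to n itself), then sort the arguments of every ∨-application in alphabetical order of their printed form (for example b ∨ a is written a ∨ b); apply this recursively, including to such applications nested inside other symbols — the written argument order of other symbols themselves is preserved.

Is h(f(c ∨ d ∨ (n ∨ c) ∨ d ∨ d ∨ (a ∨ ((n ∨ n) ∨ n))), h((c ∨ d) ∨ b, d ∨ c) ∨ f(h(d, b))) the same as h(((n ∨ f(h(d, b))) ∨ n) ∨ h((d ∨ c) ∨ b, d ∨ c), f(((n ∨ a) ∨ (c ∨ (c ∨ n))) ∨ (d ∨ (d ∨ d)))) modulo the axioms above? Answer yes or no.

Left:  h(f(c ∨ d ∨ (n ∨ c) ∨ d ∨ d ∨ (a ∨ ((n ∨ n) ∨ n))), h((c ∨ d) ∨ b, d ∨ c) ∨ f(h(d, b)))
  Focus inside:  c ∨ d ∨ (n ∨ c) ∨ d ∨ d ∨ (a ∨ ((n ∨ n) ∨ n))
  Merge nested applications:  c ∨ d ∨ n ∨ c ∨ d ∨ d ∨ a ∨ n ∨ n ∨ n
  Drop the unit:  drop n (×4)
  Order the arguments:  a ∨ c ∨ c ∨ d ∨ d ∨ d
  Put back:  h(f(a ∨ c ∨ c ∨ d ∨ d ∨ d), f(h(d, b)) ∨ h(b ∨ c ∨ d, c ∨ d))
Right:  h(((n ∨ f(h(d, b))) ∨ n) ∨ h((d ∨ c) ∨ b, d ∨ c), f(((n ∨ a) ∨ (c ∨ (c ∨ n))) ∨ (d ∨ (d ∨ d))))
  Work inside:  ((n ∨ f(h(d, b))) ∨ n) ∨ h((d ∨ c) ∨ b, d ∨ c)
  Flatten:  n ∨ f(h(d, b)) ∨ n ∨ h((d ∨ c) ∨ b, d ∨ c)
  Inside:  h((d ∨ c) ∨ b, d ∨ c)  →  h(b ∨ c ∨ d, c ∨ d)
  Unit:  drop n (×2)
  Sort:  f(h(d, b)) ∨ h(b ∨ c ∨ d, c ∨ d)
  Reassemble:  h(f(h(d, b)) ∨ h(b ∨ c ∨ d, c ∨ d), f(a ∨ c ∨ c ∨ d ∨ d ∨ d))

Answer: no — h(f(a ∨ c ∨ c ∨ d ∨ d ∨ d), f(h(d, b)) ∨ h(b ∨ c ∨ d, c ∨ d)) vs h(f(h(d, b)) ∨ h(b ∨ c ∨ d, c ∨ d), f(a ∨ c ∨ c ∨ d ∨ d ∨ d))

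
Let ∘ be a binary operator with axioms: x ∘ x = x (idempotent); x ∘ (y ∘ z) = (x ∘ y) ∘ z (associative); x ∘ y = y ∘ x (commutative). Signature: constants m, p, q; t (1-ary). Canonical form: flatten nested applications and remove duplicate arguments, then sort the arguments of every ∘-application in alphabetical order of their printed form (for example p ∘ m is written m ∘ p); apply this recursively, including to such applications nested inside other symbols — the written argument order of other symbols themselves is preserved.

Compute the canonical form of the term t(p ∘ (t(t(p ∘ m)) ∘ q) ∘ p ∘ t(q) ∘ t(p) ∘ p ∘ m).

Answer: t(m ∘ p ∘ q ∘ t(p) ∘ t(q) ∘ t(t(m ∘ p)))

Derivation:
Descend into:  p ∘ (t(t(p ∘ m)) ∘ q) ∘ p ∘ t(q) ∘ t(p) ∘ p ∘ m
Merge nested applications:  p ∘ t(t(p ∘ m)) ∘ q ∘ p ∘ t(q) ∘ t(p) ∘ p ∘ m
Simplify inside:  t(t(p ∘ m))  →  t(t(m ∘ p))
Idempotence:  drop duplicate p, p
Sort:  m ∘ p ∘ q ∘ t(p) ∘ t(q) ∘ t(t(m ∘ p))
Reassemble:  t(m ∘ p ∘ q ∘ t(p) ∘ t(q) ∘ t(t(m ∘ p)))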